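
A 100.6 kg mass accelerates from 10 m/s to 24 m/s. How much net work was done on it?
W = ΔKE = ½m(v₂² − v₁²) = ½(100.6)(24² − 10²) = 23942.8 J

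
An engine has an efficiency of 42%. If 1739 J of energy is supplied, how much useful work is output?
W_out = η·W_in = 0.42·1739 = 730.38 J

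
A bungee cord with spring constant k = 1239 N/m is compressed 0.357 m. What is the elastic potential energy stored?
PE = ½kx² = ½(1239)(0.357)² = 78.95 J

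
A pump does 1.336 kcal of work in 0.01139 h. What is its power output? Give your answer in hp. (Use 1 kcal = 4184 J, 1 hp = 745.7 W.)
Convert to SI: W = 5589.82 J, t = 41.004 s
P = W/t = 5589.82/41.004 = 136.324 W = 0.1828 hp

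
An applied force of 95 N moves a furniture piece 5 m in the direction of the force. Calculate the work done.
W = F·d = (95)(5) = 475.0 J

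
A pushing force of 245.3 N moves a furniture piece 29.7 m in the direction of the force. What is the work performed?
W = F·d = (245.3)(29.7) = 7285 J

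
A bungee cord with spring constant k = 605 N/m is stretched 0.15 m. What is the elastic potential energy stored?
PE = ½kx² = ½(605)(0.15)² = 6.806 J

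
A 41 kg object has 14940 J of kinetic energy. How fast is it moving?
v = √(2·KE/m) = √(2·14940/41) = 27.0 m/s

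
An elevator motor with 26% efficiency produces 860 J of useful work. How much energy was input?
W_in = W_out/η = 860/0.26 = 3308 J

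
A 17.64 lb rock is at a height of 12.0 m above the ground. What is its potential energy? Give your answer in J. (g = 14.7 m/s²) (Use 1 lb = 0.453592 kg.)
Convert to SI: m = 8.00136 kg, h = 12.0 m
PE = mgh = (8.00136)(14.7)(12.0) = 1411 J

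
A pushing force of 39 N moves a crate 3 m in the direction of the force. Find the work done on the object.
W = F·d = (39)(3) = 117.0 J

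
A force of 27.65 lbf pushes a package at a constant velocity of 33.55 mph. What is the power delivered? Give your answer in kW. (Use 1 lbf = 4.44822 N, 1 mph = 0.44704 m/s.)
Convert to SI: F = 122.993 N, v = 14.9982 m/s
P = Fv = (122.993)(14.9982) = 1844.68 W = 1.845 kW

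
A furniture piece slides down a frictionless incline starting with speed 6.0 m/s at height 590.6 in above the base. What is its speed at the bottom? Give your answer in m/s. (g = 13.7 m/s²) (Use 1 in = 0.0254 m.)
Convert to SI: v₀ = 6.0 m/s, h = 15.0012 m
½mv₀² + mgh = ½mv² ⇒ v = √(v₀² + 2gh) = √(6.0² + 2·13.7·15.0012) = 21.14 m/s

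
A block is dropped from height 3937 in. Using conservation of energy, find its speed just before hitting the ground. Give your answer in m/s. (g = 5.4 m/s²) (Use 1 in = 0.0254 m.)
Convert to SI: h = 99.9998 m
mgh = ½mv² ⇒ v = √(2gh) = √(2·5.4·99.9998) = 32.86 m/s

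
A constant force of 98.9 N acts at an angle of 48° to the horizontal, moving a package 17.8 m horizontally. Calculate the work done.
W = F·d·cosθ = (98.9)(17.8)cos(48°) = 1178 J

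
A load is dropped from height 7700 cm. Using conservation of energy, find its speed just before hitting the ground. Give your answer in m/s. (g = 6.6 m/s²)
Convert to SI: h = 77.0 m
mgh = ½mv² ⇒ v = √(2gh) = √(2·6.6·77.0) = 31.88 m/s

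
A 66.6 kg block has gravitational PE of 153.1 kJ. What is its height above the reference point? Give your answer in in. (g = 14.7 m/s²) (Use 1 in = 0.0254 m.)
Convert to SI: m = 66.6 kg, PE = 153100 J
h = PE/(mg) = 153100/(66.6·14.7) = 156.381 m = 6157 in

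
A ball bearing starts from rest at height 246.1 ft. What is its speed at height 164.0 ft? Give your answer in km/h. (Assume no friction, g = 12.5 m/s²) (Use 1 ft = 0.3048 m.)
Convert to SI: h₁−h₂ = 25.0241 m
mgh₁ = mgh₂ + ½mv² ⇒ v = √(2g(h₁−h₂)) = √(2·12.5·25.0241) = 25.012 m/s = 90.04 km/h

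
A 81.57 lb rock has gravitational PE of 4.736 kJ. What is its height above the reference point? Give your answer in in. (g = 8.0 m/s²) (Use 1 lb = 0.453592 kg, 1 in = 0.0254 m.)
Convert to SI: m = 36.9995 kg, PE = 4736.0 J
h = PE/(mg) = 4736.0/(36.9995·8.0) = 16.0002 m = 629.9 in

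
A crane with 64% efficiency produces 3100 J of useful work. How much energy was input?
W_in = W_out/η = 3100/0.64 = 4844 J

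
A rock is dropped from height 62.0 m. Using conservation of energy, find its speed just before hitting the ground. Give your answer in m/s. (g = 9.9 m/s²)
mgh = ½mv² ⇒ v = √(2gh) = √(2·9.9·62.0) = 35.04 m/s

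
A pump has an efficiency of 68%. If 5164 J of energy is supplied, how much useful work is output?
W_out = η·W_in = 0.68·5164 = 3511.52 J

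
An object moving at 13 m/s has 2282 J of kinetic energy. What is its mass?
m = 2·KE/v² = 2·2282/(13)² = 27.01 kg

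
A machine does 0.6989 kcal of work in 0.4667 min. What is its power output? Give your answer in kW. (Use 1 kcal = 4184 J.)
Convert to SI: W = 2924.2 J, t = 28.002 s
P = W/t = 2924.2/28.002 = 104.428 W = 0.1044 kW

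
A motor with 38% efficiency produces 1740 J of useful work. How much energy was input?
W_in = W_out/η = 1740/0.38 = 4579 J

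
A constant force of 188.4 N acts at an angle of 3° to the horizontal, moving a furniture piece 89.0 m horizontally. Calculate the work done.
W = F·d·cosθ = (188.4)(89.0)cos(3°) = 16740 J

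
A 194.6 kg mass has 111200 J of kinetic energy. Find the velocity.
v = √(2·KE/m) = √(2·111200/194.6) = 33.81 m/s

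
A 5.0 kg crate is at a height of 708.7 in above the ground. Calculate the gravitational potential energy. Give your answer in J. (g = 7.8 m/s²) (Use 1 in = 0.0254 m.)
Convert to SI: m = 5.0 kg, h = 18.001 m
PE = mgh = (5.0)(7.8)(18.001) = 702.0 J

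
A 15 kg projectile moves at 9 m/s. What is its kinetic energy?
KE = ½mv² = ½(15)(9)² = 607.5 J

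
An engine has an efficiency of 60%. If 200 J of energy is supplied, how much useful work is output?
W_out = η·W_in = 0.6·200 = 120.0 J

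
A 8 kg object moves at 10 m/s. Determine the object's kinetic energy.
KE = ½mv² = ½(8)(10)² = 400.0 J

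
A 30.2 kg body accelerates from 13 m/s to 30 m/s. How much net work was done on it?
W = ΔKE = ½m(v₂² − v₁²) = ½(30.2)(30² − 13²) = 11038.1 J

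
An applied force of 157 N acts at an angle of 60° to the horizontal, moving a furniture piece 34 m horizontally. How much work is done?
W = F·d·cosθ = (157)(34)cos(60°) = 2669 J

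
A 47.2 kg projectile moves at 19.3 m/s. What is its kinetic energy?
KE = ½mv² = ½(47.2)(19.3)² = 8791 J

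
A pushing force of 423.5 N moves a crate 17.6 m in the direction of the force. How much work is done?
W = F·d = (423.5)(17.6) = 7454 J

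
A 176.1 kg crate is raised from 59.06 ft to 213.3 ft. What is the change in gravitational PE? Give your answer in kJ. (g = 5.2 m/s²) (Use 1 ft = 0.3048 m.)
Convert to SI: m = 176.1 kg, Δh = 47.0124 m
ΔPE = mgΔh = (176.1)(5.2)(47.0124) = 43050.2 J = 43.05 kJ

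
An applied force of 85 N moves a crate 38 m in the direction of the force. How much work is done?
W = F·d = (85)(38) = 3230 J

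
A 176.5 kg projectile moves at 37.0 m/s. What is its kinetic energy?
KE = ½mv² = ½(176.5)(37.0)² = 120800 J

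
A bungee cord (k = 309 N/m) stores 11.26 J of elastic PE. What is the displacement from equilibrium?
x = √(2·PE/k) = √(2·11.26/309) = 0.27 m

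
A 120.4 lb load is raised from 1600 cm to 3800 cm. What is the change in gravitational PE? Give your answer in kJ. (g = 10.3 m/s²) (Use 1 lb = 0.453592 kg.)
Convert to SI: m = 54.6125 kg, Δh = 22.0 m
ΔPE = mgΔh = (54.6125)(10.3)(22.0) = 12375.2 J = 12.38 kJ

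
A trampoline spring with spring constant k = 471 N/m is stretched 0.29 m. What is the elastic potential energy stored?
PE = ½kx² = ½(471)(0.29)² = 19.81 J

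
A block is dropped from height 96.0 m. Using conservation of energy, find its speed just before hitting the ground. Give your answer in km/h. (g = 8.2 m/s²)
mgh = ½mv² ⇒ v = √(2gh) = √(2·8.2·96.0) = 39.6787 m/s = 142.8 km/h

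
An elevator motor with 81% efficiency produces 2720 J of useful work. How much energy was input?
W_in = W_out/η = 2720/0.81 = 3358 J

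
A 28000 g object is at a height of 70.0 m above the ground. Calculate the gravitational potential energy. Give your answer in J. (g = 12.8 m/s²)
Convert to SI: m = 28.0 kg, h = 70.0 m
PE = mgh = (28.0)(12.8)(70.0) = 25090 J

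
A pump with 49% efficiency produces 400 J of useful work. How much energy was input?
W_in = W_out/η = 400/0.49 = 816.3 J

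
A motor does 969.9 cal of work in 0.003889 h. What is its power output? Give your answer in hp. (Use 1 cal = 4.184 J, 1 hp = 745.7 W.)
Convert to SI: W = 4058.06 J, t = 14.0004 s
P = W/t = 4058.06/14.0004 = 289.853 W = 0.3887 hp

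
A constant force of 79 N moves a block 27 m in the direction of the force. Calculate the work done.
W = F·d = (79)(27) = 2133 J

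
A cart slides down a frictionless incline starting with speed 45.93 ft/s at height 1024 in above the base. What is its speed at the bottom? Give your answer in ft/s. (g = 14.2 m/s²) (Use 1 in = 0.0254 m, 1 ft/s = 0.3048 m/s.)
Convert to SI: v₀ = 13.9995 m/s, h = 26.0096 m
½mv₀² + mgh = ½mv² ⇒ v = √(v₀² + 2gh) = √(13.9995² + 2·14.2·26.0096) = 30.5722 m/s = 100.3 ft/s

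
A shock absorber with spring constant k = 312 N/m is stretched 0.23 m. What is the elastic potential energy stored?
PE = ½kx² = ½(312)(0.23)² = 8.252 J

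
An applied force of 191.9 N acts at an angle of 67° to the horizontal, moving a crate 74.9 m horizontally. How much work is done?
W = F·d·cosθ = (191.9)(74.9)cos(67°) = 5616 J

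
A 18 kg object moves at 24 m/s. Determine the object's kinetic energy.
KE = ½mv² = ½(18)(24)² = 5184.0 J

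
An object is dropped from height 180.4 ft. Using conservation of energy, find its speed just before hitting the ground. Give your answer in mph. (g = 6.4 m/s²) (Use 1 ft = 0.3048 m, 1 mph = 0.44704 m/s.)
Convert to SI: h = 54.9859 m
mgh = ½mv² ⇒ v = √(2gh) = √(2·6.4·54.9859) = 26.5296 m/s = 59.35 mph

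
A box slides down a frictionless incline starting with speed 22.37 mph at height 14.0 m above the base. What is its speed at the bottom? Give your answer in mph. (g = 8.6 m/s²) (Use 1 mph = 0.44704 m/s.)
Convert to SI: v₀ = 10.0003 m/s, h = 14.0 m
½mv₀² + mgh = ½mv² ⇒ v = √(v₀² + 2gh) = √(10.0003² + 2·8.6·14.0) = 18.4609 m/s = 41.3 mph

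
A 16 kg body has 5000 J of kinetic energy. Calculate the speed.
v = √(2·KE/m) = √(2·5000/16) = 25.0 m/s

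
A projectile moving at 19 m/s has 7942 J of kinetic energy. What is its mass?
m = 2·KE/v² = 2·7942/(19)² = 44.0 kg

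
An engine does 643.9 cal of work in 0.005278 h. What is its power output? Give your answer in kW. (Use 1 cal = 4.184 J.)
Convert to SI: W = 2694.08 J, t = 19.0008 s
P = W/t = 2694.08/19.0008 = 141.788 W = 0.1418 kW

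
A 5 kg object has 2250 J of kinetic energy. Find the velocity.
v = √(2·KE/m) = √(2·2250/5) = 30.0 m/s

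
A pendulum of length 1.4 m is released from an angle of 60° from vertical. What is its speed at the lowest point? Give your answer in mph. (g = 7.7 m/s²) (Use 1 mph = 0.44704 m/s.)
h = L(1 − cosθ) = 1.4(1 − cos60°) = 0.7 m
v = √(2gh) = √(2·7.7·0.7) = 3.28329 m/s = 7.345 mph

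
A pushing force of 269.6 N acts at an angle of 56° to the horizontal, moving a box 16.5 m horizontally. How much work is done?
W = F·d·cosθ = (269.6)(16.5)cos(56°) = 2488 J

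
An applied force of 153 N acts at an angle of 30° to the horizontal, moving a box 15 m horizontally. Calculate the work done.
W = F·d·cosθ = (153)(15)cos(30°) = 1988 J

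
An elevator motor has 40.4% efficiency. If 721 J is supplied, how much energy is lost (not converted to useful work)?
W_lost = W_in(1 − η) = 721·(1 − 0.404) = 429.7 J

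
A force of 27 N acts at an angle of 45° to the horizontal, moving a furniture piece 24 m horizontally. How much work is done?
W = F·d·cosθ = (27)(24)cos(45°) = 458.2 J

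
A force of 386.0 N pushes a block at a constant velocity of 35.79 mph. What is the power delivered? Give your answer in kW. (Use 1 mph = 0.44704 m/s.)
Convert to SI: F = 386.0 N, v = 15.9996 m/s
P = Fv = (386.0)(15.9996) = 6175.83 W = 6.176 kW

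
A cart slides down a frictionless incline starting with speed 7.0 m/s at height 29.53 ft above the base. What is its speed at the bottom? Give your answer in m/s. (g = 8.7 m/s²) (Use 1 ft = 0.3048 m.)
Convert to SI: v₀ = 7.0 m/s, h = 9.00074 m
½mv₀² + mgh = ½mv² ⇒ v = √(v₀² + 2gh) = √(7.0² + 2·8.7·9.00074) = 14.34 m/s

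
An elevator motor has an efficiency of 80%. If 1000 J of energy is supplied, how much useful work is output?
W_out = η·W_in = 0.8·1000 = 800.0 J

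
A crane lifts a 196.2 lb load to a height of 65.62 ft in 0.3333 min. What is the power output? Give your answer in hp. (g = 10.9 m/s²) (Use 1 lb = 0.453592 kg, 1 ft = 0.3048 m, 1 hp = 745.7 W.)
Convert to SI: m = 88.9948 kg, h = 20.001 m, t = 19.998 s
P = mgh/t = (88.9948)(10.9)(20.001)/19.998 = 970.187 W = 1.301 hp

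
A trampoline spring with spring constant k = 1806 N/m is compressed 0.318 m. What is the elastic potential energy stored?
PE = ½kx² = ½(1806)(0.318)² = 91.31 J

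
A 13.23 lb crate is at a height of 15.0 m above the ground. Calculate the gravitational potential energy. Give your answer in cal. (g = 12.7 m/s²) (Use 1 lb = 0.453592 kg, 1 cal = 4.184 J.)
Convert to SI: m = 6.00102 kg, h = 15.0 m
PE = mgh = (6.00102)(12.7)(15.0) = 1143.19 J = 273.2 cal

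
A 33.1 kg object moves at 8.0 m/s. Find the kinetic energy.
KE = ½mv² = ½(33.1)(8.0)² = 1059 J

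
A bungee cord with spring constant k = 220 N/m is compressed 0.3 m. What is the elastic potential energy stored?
PE = ½kx² = ½(220)(0.3)² = 9.9 J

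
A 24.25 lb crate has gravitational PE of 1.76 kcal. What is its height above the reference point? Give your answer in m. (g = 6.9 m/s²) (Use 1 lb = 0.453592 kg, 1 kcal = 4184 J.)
Convert to SI: m = 10.9996 kg, PE = 7363.84 J
h = PE/(mg) = 7363.84/(10.9996·6.9) = 97.02 m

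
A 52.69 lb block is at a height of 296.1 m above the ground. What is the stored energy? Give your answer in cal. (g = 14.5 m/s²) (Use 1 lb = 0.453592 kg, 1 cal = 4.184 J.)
Convert to SI: m = 23.8998 kg, h = 296.1 m
PE = mgh = (23.8998)(14.5)(296.1) = 102612 J = 24520 cal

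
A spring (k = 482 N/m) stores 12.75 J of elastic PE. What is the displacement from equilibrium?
x = √(2·PE/k) = √(2·12.75/482) = 0.23 m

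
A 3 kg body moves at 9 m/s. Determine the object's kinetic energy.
KE = ½mv² = ½(3)(9)² = 121.5 J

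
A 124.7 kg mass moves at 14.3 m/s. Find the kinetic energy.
KE = ½mv² = ½(124.7)(14.3)² = 12750 J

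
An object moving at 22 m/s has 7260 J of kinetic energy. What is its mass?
m = 2·KE/v² = 2·7260/(22)² = 30.0 kg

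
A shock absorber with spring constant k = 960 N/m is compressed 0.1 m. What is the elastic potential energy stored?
PE = ½kx² = ½(960)(0.1)² = 4.8 J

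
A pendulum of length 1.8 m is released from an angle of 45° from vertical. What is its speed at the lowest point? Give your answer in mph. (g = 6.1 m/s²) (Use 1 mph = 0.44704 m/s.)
h = L(1 − cosθ) = 1.8(1 − cos45°) = 0.527208 m
v = √(2gh) = √(2·6.1·0.527208) = 2.53613 m/s = 5.673 mph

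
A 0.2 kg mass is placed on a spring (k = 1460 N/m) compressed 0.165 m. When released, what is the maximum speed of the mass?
½kx² = ½mv² ⇒ v = x√(k/m) = (0.165)√(1460/0.2) = 14.1 m/s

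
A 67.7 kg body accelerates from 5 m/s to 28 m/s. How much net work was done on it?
W = ΔKE = ½m(v₂² − v₁²) = ½(67.7)(28² − 5²) = 25692.15 J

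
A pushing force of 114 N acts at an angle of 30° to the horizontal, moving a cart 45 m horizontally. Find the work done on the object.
W = F·d·cosθ = (114)(45)cos(30°) = 4443 J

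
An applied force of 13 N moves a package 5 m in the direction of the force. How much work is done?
W = F·d = (13)(5) = 65.0 J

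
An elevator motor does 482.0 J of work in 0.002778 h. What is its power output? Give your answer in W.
Convert to SI: W = 482.0 J, t = 10.0008 s
P = W/t = 482.0/10.0008 = 48.2 W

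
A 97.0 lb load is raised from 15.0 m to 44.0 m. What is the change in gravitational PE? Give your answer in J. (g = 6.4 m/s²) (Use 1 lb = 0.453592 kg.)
Convert to SI: m = 43.9984 kg, Δh = 29.0 m
ΔPE = mgΔh = (43.9984)(6.4)(29.0) = 8166 J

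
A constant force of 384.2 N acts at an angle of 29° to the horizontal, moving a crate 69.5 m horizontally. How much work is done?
W = F·d·cosθ = (384.2)(69.5)cos(29°) = 23350 J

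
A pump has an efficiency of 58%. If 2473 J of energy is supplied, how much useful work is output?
W_out = η·W_in = 0.58·2473 = 1434.34 J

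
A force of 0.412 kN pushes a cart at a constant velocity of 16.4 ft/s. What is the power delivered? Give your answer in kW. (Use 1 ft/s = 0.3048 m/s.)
Convert to SI: F = 412.0 N, v = 4.99872 m/s
P = Fv = (412.0)(4.99872) = 2059.47 W = 2.059 kW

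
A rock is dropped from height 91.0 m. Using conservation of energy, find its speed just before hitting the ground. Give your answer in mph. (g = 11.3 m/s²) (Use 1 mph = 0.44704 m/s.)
mgh = ½mv² ⇒ v = √(2gh) = √(2·11.3·91.0) = 45.3498 m/s = 101.4 mph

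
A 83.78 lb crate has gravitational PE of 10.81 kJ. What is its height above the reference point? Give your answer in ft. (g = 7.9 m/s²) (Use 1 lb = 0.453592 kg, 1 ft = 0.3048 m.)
Convert to SI: m = 38.0019 kg, PE = 10810.0 J
h = PE/(mg) = 10810.0/(38.0019·7.9) = 36.0075 m = 118.1 ft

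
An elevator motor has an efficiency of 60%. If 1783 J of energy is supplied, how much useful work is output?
W_out = η·W_in = 0.6·1783 = 1069.8 J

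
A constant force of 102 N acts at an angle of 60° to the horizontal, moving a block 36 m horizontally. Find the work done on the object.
W = F·d·cosθ = (102)(36)cos(60°) = 1836 J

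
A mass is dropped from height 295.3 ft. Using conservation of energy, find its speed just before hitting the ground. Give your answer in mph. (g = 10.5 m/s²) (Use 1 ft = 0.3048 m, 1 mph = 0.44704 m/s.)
Convert to SI: h = 90.0074 m
mgh = ½mv² ⇒ v = √(2gh) = √(2·10.5·90.0074) = 43.4759 m/s = 97.25 mph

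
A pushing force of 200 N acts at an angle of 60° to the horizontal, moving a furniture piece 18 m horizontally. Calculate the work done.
W = F·d·cosθ = (200)(18)cos(60°) = 1800 J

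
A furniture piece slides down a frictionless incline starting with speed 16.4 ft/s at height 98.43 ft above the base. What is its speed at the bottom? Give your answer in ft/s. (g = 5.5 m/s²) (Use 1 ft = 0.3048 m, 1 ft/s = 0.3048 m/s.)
Convert to SI: v₀ = 4.99872 m/s, h = 30.0015 m
½mv₀² + mgh = ½mv² ⇒ v = √(v₀² + 2gh) = √(4.99872² + 2·5.5·30.0015) = 18.8415 m/s = 61.82 ft/s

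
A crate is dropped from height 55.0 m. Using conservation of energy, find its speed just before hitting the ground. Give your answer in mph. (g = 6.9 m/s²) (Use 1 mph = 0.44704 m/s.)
mgh = ½mv² ⇒ v = √(2gh) = √(2·6.9·55.0) = 27.55 m/s = 61.63 mph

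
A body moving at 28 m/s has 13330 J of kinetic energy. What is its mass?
m = 2·KE/v² = 2·13330/(28)² = 34.01 kg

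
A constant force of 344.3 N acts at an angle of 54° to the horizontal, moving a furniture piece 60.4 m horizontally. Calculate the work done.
W = F·d·cosθ = (344.3)(60.4)cos(54°) = 12220 J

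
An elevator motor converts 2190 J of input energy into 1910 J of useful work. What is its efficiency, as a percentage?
η = W_out/W_in = 1910/2190 = 87.21%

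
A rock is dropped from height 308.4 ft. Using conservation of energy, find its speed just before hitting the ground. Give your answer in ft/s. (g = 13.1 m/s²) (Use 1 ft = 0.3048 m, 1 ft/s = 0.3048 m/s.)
Convert to SI: h = 94.0003 m
mgh = ½mv² ⇒ v = √(2gh) = √(2·13.1·94.0003) = 49.6267 m/s = 162.8 ft/s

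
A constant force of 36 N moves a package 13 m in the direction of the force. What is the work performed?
W = F·d = (36)(13) = 468.0 J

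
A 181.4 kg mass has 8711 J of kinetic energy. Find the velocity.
v = √(2·KE/m) = √(2·8711/181.4) = 9.8 m/s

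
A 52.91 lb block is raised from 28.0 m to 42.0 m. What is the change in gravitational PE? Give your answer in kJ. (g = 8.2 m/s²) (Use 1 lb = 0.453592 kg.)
Convert to SI: m = 23.9996 kg, Δh = 14.0 m
ΔPE = mgΔh = (23.9996)(8.2)(14.0) = 2755.15 J = 2.755 kJ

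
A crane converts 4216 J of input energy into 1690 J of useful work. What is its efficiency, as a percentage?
η = W_out/W_in = 1690/4216 = 40.09%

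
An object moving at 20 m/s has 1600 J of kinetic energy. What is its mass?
m = 2·KE/v² = 2·1600/(20)² = 8.0 kg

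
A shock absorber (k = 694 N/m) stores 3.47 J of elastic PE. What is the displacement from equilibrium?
x = √(2·PE/k) = √(2·3.47/694) = 0.1 m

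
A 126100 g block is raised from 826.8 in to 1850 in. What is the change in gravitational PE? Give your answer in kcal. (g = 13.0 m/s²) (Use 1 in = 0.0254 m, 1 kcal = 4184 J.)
Convert to SI: m = 126.1 kg, Δh = 25.9893 m
ΔPE = mgΔh = (126.1)(13.0)(25.9893) = 42604.2 J = 10.18 kcal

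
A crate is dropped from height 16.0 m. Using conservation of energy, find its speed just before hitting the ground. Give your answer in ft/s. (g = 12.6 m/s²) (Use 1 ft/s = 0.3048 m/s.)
mgh = ½mv² ⇒ v = √(2gh) = √(2·12.6·16.0) = 20.0798 m/s = 65.88 ft/s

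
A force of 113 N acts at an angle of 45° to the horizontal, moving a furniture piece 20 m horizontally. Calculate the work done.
W = F·d·cosθ = (113)(20)cos(45°) = 1598 J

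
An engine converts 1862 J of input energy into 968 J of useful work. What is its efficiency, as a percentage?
η = W_out/W_in = 968/1862 = 51.99%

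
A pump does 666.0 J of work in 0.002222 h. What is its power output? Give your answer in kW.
Convert to SI: W = 666.0 J, t = 7.9992 s
P = W/t = 666.0/7.9992 = 83.2583 W = 0.08326 kW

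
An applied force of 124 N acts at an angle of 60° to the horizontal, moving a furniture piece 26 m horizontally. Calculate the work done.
W = F·d·cosθ = (124)(26)cos(60°) = 1612 J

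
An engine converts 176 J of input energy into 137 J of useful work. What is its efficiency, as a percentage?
η = W_out/W_in = 137/176 = 77.84%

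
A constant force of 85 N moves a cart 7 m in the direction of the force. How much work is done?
W = F·d = (85)(7) = 595.0 J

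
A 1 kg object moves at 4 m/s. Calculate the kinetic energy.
KE = ½mv² = ½(1)(4)² = 8.0 J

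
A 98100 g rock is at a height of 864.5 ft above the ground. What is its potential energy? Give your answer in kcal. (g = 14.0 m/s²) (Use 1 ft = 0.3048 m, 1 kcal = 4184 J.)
Convert to SI: m = 98.1 kg, h = 263.5 m
PE = mgh = (98.1)(14.0)(263.5) = 361890 J = 86.49 kcal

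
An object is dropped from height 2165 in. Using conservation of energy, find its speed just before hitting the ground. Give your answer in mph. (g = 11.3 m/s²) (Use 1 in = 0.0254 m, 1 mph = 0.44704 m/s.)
Convert to SI: h = 54.991 m
mgh = ½mv² ⇒ v = √(2gh) = √(2·11.3·54.991) = 35.2533 m/s = 78.86 mph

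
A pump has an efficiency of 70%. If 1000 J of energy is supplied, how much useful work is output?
W_out = η·W_in = 0.7·1000 = 700.0 J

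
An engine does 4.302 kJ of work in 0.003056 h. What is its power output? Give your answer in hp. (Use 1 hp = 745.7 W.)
Convert to SI: W = 4302.0 J, t = 11.0016 s
P = W/t = 4302.0/11.0016 = 391.034 W = 0.5244 hp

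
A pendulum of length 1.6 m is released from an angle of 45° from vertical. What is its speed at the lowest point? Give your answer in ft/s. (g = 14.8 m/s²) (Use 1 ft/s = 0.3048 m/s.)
h = L(1 − cosθ) = 1.6(1 − cos45°) = 0.468629 m
v = √(2gh) = √(2·14.8·0.468629) = 3.72444 m/s = 12.22 ft/s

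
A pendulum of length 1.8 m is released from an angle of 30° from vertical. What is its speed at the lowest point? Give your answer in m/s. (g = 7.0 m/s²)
h = L(1 − cosθ) = 1.8(1 − cos30°) = 0.241154 m
v = √(2gh) = √(2·7.0·0.241154) = 1.837 m/s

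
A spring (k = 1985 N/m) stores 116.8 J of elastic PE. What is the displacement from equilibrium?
x = √(2·PE/k) = √(2·116.8/1985) = 0.343 m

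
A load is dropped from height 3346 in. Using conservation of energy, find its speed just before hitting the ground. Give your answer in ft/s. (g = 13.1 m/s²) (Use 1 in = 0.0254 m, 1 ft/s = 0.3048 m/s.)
Convert to SI: h = 84.9884 m
mgh = ½mv² ⇒ v = √(2gh) = √(2·13.1·84.9884) = 47.1879 m/s = 154.8 ft/s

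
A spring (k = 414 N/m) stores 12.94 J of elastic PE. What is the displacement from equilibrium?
x = √(2·PE/k) = √(2·12.94/414) = 0.25 m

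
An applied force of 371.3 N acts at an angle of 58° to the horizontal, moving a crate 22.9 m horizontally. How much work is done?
W = F·d·cosθ = (371.3)(22.9)cos(58°) = 4506 J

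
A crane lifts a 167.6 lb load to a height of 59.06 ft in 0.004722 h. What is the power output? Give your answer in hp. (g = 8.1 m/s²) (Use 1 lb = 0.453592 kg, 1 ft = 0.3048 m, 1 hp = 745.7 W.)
Convert to SI: m = 76.022 kg, h = 18.0015 m, t = 16.9992 s
P = mgh/t = (76.022)(8.1)(18.0015)/16.9992 = 652.085 W = 0.8745 hp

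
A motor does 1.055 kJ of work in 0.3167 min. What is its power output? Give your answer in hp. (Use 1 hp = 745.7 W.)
Convert to SI: W = 1055.0 J, t = 19.002 s
P = W/t = 1055.0/19.002 = 55.5205 W = 0.07445 hp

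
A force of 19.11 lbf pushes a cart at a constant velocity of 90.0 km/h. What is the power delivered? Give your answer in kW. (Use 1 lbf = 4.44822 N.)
Convert to SI: F = 85.0055 N, v = 25.0 m/s
P = Fv = (85.0055)(25.0) = 2125.14 W = 2.125 kW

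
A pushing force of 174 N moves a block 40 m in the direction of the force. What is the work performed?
W = F·d = (174)(40) = 6960 J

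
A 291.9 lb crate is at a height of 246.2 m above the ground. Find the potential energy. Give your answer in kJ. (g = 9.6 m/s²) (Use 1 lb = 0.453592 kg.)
Convert to SI: m = 132.404 kg, h = 246.2 m
PE = mgh = (132.404)(9.6)(246.2) = 312938 J = 312.9 kJ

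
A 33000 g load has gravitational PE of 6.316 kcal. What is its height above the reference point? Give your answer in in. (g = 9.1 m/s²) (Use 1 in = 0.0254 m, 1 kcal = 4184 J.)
Convert to SI: m = 33.0 kg, PE = 26426.1 J
h = PE/(mg) = 26426.1/(33.0·9.1) = 87.9991 m = 3465 in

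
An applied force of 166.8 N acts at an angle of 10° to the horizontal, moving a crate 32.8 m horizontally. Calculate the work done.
W = F·d·cosθ = (166.8)(32.8)cos(10°) = 5388 J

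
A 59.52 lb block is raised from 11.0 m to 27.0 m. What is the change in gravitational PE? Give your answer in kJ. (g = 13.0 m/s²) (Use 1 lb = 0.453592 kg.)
Convert to SI: m = 26.9978 kg, Δh = 16.0 m
ΔPE = mgΔh = (26.9978)(13.0)(16.0) = 5615.54 J = 5.616 kJ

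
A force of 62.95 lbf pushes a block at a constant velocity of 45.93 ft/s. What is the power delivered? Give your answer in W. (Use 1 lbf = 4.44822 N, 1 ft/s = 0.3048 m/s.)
Convert to SI: F = 280.015 N, v = 13.9995 m/s
P = Fv = (280.015)(13.9995) = 3920 W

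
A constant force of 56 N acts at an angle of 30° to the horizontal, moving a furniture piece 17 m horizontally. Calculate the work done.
W = F·d·cosθ = (56)(17)cos(30°) = 824.5 J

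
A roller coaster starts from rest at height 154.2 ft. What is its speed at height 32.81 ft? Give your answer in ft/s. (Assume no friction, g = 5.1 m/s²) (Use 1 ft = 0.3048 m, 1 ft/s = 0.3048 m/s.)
Convert to SI: h₁−h₂ = 36.9997 m
mgh₁ = mgh₂ + ½mv² ⇒ v = √(2g(h₁−h₂)) = √(2·5.1·36.9997) = 19.4267 m/s = 63.74 ft/s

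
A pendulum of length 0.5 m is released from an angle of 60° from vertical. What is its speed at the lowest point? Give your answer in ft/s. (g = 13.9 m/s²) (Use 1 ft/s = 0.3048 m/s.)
h = L(1 − cosθ) = 0.5(1 − cos60°) = 0.25 m
v = √(2gh) = √(2·13.9·0.25) = 2.63629 m/s = 8.649 ft/s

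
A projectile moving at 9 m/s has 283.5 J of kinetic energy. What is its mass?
m = 2·KE/v² = 2·283.5/(9)² = 7.0 kg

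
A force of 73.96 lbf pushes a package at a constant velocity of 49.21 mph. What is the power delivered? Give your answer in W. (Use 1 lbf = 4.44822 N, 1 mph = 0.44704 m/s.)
Convert to SI: F = 328.99 N, v = 21.9988 m/s
P = Fv = (328.99)(21.9988) = 7237 W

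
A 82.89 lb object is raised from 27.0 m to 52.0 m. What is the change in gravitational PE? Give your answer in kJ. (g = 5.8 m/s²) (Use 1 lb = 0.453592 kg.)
Convert to SI: m = 37.5982 kg, Δh = 25.0 m
ΔPE = mgΔh = (37.5982)(5.8)(25.0) = 5451.74 J = 5.452 kJ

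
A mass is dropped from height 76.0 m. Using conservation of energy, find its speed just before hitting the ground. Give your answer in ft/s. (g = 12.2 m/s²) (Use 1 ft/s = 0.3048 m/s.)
mgh = ½mv² ⇒ v = √(2gh) = √(2·12.2·76.0) = 43.0627 m/s = 141.3 ft/s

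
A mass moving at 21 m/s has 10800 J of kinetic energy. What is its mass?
m = 2·KE/v² = 2·10800/(21)² = 48.98 kg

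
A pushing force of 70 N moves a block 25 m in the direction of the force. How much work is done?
W = F·d = (70)(25) = 1750 J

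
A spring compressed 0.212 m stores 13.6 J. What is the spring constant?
k = 2·PE/x² = 2·13.6/(0.212)² = 605.2 N/m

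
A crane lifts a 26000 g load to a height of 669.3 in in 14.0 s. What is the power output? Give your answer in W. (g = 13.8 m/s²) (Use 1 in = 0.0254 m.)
Convert to SI: m = 26.0 kg, h = 17.0002 m, t = 14.0 s
P = mgh/t = (26.0)(13.8)(17.0002)/14.0 = 435.7 W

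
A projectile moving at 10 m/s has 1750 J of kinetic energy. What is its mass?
m = 2·KE/v² = 2·1750/(10)² = 35.0 kg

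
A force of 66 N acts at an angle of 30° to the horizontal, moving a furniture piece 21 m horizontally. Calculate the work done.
W = F·d·cosθ = (66)(21)cos(30°) = 1200 J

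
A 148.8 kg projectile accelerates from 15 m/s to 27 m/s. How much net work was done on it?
W = ΔKE = ½m(v₂² − v₁²) = ½(148.8)(27² − 15²) = 37497.6 J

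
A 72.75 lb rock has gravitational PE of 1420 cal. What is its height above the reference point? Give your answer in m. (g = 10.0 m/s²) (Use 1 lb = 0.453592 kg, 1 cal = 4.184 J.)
Convert to SI: m = 32.9988 kg, PE = 5941.28 J
h = PE/(mg) = 5941.28/(32.9988·10.0) = 18.0 m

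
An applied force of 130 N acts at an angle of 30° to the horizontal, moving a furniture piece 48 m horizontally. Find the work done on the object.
W = F·d·cosθ = (130)(48)cos(30°) = 5404 J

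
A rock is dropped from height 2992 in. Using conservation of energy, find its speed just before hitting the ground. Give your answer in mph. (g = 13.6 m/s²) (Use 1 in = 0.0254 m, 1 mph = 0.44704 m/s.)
Convert to SI: h = 75.9968 m
mgh = ½mv² ⇒ v = √(2gh) = √(2·13.6·75.9968) = 45.4655 m/s = 101.7 mph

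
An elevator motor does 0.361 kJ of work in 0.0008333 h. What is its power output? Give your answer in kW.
Convert to SI: W = 361.0 J, t = 2.99988 s
P = W/t = 361.0/2.99988 = 120.338 W = 0.1203 kW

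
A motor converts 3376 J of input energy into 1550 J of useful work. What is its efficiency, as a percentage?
η = W_out/W_in = 1550/3376 = 45.91%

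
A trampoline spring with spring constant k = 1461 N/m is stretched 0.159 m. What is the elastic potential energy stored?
PE = ½kx² = ½(1461)(0.159)² = 18.47 J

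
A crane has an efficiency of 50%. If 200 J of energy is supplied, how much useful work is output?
W_out = η·W_in = 0.5·200 = 100.0 J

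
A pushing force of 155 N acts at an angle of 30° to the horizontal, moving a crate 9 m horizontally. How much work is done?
W = F·d·cosθ = (155)(9)cos(30°) = 1208 J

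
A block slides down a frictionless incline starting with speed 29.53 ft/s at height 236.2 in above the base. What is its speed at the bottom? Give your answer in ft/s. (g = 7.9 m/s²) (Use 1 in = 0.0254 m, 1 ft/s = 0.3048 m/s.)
Convert to SI: v₀ = 9.00074 m/s, h = 5.99948 m
½mv₀² + mgh = ½mv² ⇒ v = √(v₀² + 2gh) = √(9.00074² + 2·7.9·5.99948) = 13.2592 m/s = 43.5 ft/s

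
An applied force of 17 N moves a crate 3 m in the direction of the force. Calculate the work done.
W = F·d = (17)(3) = 51.0 J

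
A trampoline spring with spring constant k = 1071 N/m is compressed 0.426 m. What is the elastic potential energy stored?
PE = ½kx² = ½(1071)(0.426)² = 97.18 J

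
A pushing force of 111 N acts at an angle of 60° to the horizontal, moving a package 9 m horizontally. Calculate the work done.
W = F·d·cosθ = (111)(9)cos(60°) = 499.5 J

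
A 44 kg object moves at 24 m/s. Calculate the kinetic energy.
KE = ½mv² = ½(44)(24)² = 12672.0 J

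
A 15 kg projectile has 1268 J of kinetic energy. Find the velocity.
v = √(2·KE/m) = √(2·1268/15) = 13.0 m/s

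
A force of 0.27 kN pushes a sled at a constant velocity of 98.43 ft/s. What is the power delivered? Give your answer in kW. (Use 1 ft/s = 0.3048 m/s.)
Convert to SI: F = 270.0 N, v = 30.0015 m/s
P = Fv = (270.0)(30.0015) = 8100.4 W = 8.1 kW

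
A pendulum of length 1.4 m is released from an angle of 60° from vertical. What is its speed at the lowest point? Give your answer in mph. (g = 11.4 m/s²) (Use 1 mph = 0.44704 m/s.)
h = L(1 − cosθ) = 1.4(1 − cos60°) = 0.7 m
v = √(2gh) = √(2·11.4·0.7) = 3.995 m/s = 8.937 mph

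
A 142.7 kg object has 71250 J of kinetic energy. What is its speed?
v = √(2·KE/m) = √(2·71250/142.7) = 31.6 m/s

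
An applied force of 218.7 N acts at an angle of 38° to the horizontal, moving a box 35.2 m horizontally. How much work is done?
W = F·d·cosθ = (218.7)(35.2)cos(38°) = 6066 J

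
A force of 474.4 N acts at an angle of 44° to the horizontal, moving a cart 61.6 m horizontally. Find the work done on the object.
W = F·d·cosθ = (474.4)(61.6)cos(44°) = 21020 J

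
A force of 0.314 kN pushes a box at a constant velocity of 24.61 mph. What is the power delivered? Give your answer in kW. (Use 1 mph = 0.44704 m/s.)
Convert to SI: F = 314.0 N, v = 11.0017 m/s
P = Fv = (314.0)(11.0017) = 3454.52 W = 3.455 kW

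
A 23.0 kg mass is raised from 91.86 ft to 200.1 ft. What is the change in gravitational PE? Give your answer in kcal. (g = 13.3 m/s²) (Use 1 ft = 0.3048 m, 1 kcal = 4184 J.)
Convert to SI: m = 23.0 kg, Δh = 32.9916 m
ΔPE = mgΔh = (23.0)(13.3)(32.9916) = 10092.1 J = 2.412 kcal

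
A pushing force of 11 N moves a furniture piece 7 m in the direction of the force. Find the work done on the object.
W = F·d = (11)(7) = 77.0 J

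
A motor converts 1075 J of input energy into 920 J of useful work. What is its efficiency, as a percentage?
η = W_out/W_in = 920/1075 = 85.58%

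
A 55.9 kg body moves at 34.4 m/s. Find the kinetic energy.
KE = ½mv² = ½(55.9)(34.4)² = 33070 J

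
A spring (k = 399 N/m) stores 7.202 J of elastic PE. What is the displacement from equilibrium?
x = √(2·PE/k) = √(2·7.202/399) = 0.19 m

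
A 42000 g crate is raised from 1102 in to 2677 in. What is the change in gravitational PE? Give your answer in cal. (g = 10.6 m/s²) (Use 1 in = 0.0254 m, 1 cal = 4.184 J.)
Convert to SI: m = 42.0 kg, Δh = 40.005 m
ΔPE = mgΔh = (42.0)(10.6)(40.005) = 17810.2 J = 4257 cal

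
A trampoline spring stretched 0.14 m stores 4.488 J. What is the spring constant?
k = 2·PE/x² = 2·4.488/(0.14)² = 458.0 N/m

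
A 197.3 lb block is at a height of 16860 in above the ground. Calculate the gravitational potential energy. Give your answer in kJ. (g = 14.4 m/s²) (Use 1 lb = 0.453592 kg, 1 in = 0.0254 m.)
Convert to SI: m = 89.4937 kg, h = 428.244 m
PE = mgh = (89.4937)(14.4)(428.244) = 551882 J = 551.9 kJ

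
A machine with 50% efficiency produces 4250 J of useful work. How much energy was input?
W_in = W_out/η = 4250/0.5 = 8500 J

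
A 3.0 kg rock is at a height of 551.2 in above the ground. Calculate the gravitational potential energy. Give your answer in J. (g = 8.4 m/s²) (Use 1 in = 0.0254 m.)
Convert to SI: m = 3.0 kg, h = 14.0005 m
PE = mgh = (3.0)(8.4)(14.0005) = 352.8 J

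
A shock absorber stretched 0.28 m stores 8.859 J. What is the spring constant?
k = 2·PE/x² = 2·8.859/(0.28)² = 226.0 N/m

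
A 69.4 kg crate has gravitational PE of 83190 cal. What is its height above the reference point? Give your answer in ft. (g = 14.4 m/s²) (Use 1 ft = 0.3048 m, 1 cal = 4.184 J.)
Convert to SI: m = 69.4 kg, PE = 348067 J
h = PE/(mg) = 348067/(69.4·14.4) = 348.29 m = 1143 ft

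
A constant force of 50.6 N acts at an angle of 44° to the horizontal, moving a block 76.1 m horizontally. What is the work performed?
W = F·d·cosθ = (50.6)(76.1)cos(44°) = 2770 J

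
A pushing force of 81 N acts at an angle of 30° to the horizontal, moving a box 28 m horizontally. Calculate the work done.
W = F·d·cosθ = (81)(28)cos(30°) = 1964 J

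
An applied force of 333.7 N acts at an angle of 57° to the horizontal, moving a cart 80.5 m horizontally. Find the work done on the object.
W = F·d·cosθ = (333.7)(80.5)cos(57°) = 14630 J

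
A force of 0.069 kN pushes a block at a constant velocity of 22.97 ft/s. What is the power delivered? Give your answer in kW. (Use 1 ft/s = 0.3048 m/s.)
Convert to SI: F = 69.0 N, v = 7.00126 m/s
P = Fv = (69.0)(7.00126) = 483.087 W = 0.4831 kW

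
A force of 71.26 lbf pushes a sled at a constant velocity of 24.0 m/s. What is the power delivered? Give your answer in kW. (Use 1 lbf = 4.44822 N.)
Convert to SI: F = 316.98 N, v = 24.0 m/s
P = Fv = (316.98)(24.0) = 7607.52 W = 7.608 kW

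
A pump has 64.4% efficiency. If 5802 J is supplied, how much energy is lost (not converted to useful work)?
W_lost = W_in(1 − η) = 5802·(1 − 0.644) = 2066 J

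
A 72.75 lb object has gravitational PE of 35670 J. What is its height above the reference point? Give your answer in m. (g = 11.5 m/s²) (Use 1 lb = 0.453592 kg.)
Convert to SI: m = 32.9988 kg, PE = 35670.0 J
h = PE/(mg) = 35670.0/(32.9988·11.5) = 94.0 m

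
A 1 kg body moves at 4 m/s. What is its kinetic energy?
KE = ½mv² = ½(1)(4)² = 8.0 J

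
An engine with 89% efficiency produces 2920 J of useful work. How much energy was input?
W_in = W_out/η = 2920/0.89 = 3281 J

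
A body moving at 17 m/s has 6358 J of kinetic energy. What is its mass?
m = 2·KE/v² = 2·6358/(17)² = 44.0 kg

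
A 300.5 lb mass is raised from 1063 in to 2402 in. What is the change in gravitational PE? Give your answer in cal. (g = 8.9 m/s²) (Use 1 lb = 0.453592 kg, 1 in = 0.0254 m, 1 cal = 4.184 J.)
Convert to SI: m = 136.304 kg, Δh = 34.0106 m
ΔPE = mgΔh = (136.304)(8.9)(34.0106) = 41258.6 J = 9861 cal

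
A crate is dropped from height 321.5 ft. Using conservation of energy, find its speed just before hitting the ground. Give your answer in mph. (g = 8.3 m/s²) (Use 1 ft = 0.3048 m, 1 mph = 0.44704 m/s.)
Convert to SI: h = 97.9932 m
mgh = ½mv² ⇒ v = √(2gh) = √(2·8.3·97.9932) = 40.3322 m/s = 90.22 mph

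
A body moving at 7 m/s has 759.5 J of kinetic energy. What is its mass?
m = 2·KE/v² = 2·759.5/(7)² = 31.0 kg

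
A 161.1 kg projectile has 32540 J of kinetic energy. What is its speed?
v = √(2·KE/m) = √(2·32540/161.1) = 20.1 m/s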